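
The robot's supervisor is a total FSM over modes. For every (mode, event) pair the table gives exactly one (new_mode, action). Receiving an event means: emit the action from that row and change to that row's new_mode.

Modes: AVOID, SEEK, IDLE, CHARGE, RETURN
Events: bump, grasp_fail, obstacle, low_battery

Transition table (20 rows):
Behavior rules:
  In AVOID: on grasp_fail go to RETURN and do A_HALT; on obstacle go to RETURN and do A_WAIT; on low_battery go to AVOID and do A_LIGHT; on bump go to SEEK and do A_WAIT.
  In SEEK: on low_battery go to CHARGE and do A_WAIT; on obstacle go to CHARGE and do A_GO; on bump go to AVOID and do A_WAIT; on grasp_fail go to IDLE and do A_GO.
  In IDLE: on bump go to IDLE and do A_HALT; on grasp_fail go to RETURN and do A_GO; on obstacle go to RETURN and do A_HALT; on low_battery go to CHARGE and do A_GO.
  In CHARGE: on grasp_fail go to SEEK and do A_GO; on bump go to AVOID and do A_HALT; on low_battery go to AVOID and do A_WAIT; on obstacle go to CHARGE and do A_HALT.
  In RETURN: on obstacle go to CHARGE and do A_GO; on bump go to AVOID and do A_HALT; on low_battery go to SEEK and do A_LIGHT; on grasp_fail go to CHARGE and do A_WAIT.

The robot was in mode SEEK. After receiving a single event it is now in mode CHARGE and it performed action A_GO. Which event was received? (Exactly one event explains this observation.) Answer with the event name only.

obstacle

try bump: (SEEK, bump) → (AVOID, A_WAIT)
try grasp_fail: (SEEK, grasp_fail) → (IDLE, A_GO)
try obstacle: (SEEK, obstacle) → (CHARGE, A_GO)  ← matches
try low_battery: (SEEK, low_battery) → (CHARGE, A_WAIT)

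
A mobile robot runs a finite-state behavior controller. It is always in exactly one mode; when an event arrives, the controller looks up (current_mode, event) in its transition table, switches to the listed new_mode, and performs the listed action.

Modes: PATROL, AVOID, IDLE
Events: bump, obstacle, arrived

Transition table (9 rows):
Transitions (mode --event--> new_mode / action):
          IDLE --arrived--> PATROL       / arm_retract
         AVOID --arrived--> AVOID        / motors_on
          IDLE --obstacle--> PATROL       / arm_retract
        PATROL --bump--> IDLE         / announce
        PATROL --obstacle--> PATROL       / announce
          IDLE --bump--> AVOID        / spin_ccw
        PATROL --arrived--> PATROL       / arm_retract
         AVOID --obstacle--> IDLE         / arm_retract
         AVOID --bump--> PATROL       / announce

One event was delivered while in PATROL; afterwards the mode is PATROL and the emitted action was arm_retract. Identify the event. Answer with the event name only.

try bump: (PATROL, bump) → (IDLE, announce)
try obstacle: (PATROL, obstacle) → (PATROL, announce)
try arrived: (PATROL, arrived) → (PATROL, arm_retract)  ← matches

arrived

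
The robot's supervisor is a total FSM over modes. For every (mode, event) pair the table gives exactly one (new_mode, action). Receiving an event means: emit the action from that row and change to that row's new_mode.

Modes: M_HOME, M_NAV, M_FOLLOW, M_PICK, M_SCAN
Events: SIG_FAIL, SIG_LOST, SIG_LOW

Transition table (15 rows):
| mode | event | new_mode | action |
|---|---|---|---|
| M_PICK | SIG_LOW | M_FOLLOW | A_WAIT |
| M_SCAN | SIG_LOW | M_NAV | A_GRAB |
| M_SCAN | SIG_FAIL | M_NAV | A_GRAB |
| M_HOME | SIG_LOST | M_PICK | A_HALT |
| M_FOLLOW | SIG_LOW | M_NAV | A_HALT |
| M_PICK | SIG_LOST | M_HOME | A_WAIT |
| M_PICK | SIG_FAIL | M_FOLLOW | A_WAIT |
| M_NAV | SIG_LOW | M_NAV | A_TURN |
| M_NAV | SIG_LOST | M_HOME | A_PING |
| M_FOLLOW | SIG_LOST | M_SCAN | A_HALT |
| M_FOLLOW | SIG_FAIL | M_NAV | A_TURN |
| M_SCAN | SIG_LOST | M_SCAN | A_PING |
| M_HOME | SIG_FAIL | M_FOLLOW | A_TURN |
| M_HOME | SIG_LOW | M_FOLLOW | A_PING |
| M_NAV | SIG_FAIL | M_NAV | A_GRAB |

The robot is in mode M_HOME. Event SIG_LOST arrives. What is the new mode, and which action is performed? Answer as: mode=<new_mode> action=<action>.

current mode = M_HOME; filter table to that mode:
  (M_HOME, SIG_LOST) → (M_PICK, A_HALT)  ← event matches
  (M_HOME, SIG_FAIL) → (M_FOLLOW, A_TURN)
  (M_HOME, SIG_LOW) → (M_FOLLOW, A_PING)
event = SIG_LOST selects (M_PICK, A_HALT)

mode=M_PICK action=A_HALT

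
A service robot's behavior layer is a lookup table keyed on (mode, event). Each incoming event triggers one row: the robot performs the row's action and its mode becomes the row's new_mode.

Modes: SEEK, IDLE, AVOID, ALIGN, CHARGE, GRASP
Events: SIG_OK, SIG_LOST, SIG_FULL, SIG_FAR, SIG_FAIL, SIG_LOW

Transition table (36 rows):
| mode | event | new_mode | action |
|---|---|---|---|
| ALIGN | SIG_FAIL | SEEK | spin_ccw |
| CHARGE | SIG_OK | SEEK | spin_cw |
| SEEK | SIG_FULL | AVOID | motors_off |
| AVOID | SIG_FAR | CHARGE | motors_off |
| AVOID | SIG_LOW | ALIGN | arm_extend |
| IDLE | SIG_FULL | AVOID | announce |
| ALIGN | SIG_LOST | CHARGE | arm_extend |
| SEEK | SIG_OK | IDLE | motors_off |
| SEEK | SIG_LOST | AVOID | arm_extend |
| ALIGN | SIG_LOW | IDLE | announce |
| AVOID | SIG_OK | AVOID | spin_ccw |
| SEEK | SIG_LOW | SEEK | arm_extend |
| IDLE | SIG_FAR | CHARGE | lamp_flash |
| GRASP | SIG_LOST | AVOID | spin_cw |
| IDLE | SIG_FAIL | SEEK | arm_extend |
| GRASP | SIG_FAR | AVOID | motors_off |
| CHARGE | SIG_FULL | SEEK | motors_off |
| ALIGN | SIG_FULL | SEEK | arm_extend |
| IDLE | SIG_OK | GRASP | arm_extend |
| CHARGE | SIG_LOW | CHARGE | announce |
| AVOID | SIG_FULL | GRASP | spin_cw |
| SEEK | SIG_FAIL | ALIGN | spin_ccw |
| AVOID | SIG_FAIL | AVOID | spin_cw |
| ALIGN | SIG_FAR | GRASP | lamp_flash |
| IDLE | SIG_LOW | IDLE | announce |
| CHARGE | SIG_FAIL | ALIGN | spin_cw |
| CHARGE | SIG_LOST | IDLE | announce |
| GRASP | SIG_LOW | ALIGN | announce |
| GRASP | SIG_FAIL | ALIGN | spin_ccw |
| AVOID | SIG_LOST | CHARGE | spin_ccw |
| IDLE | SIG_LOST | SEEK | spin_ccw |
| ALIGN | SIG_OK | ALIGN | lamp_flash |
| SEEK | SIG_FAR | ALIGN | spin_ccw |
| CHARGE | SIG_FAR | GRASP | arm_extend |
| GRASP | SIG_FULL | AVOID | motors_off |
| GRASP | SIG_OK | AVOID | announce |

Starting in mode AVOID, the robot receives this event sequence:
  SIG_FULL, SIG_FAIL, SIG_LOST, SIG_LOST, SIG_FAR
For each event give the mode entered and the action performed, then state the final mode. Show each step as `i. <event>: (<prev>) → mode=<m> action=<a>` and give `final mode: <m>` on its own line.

1. SIG_FULL: (AVOID) → mode=GRASP action=spin_cw
2. SIG_FAIL: (GRASP) → mode=ALIGN action=spin_ccw
3. SIG_LOST: (ALIGN) → mode=CHARGE action=arm_extend
4. SIG_LOST: (CHARGE) → mode=IDLE action=announce
5. SIG_FAR: (IDLE) → mode=CHARGE action=lamp_flash

final mode: CHARGE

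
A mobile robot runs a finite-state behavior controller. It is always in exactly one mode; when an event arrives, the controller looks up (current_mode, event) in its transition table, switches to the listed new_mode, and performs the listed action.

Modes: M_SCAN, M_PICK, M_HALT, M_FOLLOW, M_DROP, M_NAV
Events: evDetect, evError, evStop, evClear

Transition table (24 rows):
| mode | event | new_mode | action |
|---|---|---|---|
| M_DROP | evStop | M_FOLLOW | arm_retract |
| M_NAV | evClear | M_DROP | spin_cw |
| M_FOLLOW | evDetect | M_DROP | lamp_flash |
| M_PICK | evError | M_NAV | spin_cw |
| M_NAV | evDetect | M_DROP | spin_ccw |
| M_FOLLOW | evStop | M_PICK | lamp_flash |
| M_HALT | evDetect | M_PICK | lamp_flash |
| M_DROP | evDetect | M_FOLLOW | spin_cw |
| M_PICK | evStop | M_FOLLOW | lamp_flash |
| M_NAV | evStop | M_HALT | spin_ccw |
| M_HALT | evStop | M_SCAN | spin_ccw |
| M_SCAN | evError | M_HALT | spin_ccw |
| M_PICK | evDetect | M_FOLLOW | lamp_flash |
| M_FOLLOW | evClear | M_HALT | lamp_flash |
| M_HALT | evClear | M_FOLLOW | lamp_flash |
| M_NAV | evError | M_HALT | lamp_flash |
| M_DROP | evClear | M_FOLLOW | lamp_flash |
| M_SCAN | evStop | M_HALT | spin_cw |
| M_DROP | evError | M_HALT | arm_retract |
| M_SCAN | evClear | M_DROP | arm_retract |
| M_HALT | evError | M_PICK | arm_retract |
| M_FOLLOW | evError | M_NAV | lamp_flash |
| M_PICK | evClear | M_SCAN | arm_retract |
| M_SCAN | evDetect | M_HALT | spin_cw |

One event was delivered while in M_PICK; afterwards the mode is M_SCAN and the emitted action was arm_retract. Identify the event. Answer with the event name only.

evClear

try evDetect: (M_PICK, evDetect) → (M_FOLLOW, lamp_flash)
try evError: (M_PICK, evError) → (M_NAV, spin_cw)
try evStop: (M_PICK, evStop) → (M_FOLLOW, lamp_flash)
try evClear: (M_PICK, evClear) → (M_SCAN, arm_retract)  ← matches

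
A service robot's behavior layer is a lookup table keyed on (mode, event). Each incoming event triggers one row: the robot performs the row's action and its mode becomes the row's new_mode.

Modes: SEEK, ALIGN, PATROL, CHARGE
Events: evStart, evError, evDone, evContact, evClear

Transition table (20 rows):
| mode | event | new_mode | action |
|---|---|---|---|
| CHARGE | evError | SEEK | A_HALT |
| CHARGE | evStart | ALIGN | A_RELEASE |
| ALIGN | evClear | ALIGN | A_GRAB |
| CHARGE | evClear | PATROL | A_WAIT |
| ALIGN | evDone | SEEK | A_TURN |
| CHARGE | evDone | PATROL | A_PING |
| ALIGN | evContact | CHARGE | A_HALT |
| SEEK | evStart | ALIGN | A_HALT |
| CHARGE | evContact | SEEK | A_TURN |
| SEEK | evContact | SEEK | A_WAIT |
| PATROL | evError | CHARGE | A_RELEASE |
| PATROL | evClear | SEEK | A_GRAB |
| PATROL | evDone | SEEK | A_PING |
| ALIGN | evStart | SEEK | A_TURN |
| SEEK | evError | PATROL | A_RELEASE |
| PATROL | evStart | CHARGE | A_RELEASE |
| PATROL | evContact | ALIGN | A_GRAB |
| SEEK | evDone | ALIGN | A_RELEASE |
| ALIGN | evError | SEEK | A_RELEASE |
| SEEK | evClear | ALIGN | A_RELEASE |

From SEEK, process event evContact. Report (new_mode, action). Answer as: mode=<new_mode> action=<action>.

current mode = SEEK; filter table to that mode:
  (SEEK, evStart) → (ALIGN, A_HALT)
  (SEEK, evContact) → (SEEK, A_WAIT)  ← event matches
  (SEEK, evError) → (PATROL, A_RELEASE)
  (SEEK, evDone) → (ALIGN, A_RELEASE)
  (SEEK, evClear) → (ALIGN, A_RELEASE)
event = evContact selects (SEEK, A_WAIT)

mode=SEEK action=A_WAIT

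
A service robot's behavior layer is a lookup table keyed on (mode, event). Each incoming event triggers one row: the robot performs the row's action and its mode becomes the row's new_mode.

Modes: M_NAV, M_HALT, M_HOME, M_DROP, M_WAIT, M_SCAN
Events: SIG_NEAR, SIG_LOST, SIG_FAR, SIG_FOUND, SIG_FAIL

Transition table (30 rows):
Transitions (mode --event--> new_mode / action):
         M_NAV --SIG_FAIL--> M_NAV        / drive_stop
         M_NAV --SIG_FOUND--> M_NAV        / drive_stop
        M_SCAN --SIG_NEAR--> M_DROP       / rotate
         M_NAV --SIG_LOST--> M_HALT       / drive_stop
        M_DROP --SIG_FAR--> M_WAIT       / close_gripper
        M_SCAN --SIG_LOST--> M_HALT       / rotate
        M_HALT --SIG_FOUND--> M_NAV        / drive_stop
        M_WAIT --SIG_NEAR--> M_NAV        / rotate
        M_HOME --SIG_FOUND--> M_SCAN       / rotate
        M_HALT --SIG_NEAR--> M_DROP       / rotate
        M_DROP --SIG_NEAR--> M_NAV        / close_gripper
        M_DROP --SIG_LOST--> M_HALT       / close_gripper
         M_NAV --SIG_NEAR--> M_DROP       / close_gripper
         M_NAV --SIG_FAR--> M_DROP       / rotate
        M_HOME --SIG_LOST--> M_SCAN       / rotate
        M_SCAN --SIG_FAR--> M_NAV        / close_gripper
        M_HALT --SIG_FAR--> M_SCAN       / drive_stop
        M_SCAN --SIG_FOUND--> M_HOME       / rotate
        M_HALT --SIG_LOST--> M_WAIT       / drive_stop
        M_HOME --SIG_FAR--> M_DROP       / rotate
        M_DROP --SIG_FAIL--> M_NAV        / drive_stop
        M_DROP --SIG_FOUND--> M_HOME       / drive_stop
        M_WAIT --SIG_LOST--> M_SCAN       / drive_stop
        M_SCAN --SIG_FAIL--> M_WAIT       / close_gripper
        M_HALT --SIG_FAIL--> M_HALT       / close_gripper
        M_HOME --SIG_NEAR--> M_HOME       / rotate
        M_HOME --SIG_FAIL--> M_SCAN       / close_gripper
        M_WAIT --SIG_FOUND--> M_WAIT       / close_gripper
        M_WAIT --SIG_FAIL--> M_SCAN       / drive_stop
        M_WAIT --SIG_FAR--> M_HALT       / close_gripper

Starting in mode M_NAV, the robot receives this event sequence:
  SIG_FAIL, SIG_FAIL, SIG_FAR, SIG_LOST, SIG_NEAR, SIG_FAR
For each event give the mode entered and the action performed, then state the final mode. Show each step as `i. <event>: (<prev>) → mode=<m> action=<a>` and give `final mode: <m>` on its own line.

1. SIG_FAIL: (M_NAV) → mode=M_NAV action=drive_stop
2. SIG_FAIL: (M_NAV) → mode=M_NAV action=drive_stop
3. SIG_FAR: (M_NAV) → mode=M_DROP action=rotate
4. SIG_LOST: (M_DROP) → mode=M_HALT action=close_gripper
5. SIG_NEAR: (M_HALT) → mode=M_DROP action=rotate
6. SIG_FAR: (M_DROP) → mode=M_WAIT action=close_gripper

final mode: M_WAIT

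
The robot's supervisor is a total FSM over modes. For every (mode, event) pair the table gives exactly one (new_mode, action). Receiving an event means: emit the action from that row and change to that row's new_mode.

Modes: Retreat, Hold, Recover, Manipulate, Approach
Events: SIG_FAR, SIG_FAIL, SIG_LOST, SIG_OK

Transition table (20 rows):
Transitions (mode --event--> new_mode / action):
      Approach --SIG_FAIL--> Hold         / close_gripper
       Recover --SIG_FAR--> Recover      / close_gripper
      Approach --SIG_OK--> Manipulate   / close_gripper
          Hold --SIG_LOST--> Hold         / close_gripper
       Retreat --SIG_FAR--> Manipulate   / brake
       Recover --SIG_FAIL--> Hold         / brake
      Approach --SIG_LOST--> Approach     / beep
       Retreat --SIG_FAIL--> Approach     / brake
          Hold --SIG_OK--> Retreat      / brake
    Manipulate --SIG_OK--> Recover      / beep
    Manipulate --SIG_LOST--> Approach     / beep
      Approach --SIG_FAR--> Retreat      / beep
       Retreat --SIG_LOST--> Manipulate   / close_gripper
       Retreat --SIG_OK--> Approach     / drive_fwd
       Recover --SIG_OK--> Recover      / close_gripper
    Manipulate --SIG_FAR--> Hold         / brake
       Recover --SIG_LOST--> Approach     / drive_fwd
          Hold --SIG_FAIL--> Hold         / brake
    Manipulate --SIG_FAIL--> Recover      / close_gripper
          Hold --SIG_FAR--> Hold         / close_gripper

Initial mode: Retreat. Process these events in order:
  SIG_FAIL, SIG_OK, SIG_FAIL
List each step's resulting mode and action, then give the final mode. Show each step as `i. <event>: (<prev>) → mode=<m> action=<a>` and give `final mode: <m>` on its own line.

final mode: Recover

1. SIG_FAIL: (Retreat) → mode=Approach action=brake
2. SIG_OK: (Approach) → mode=Manipulate action=close_gripper
3. SIG_FAIL: (Manipulate) → mode=Recover action=close_gripper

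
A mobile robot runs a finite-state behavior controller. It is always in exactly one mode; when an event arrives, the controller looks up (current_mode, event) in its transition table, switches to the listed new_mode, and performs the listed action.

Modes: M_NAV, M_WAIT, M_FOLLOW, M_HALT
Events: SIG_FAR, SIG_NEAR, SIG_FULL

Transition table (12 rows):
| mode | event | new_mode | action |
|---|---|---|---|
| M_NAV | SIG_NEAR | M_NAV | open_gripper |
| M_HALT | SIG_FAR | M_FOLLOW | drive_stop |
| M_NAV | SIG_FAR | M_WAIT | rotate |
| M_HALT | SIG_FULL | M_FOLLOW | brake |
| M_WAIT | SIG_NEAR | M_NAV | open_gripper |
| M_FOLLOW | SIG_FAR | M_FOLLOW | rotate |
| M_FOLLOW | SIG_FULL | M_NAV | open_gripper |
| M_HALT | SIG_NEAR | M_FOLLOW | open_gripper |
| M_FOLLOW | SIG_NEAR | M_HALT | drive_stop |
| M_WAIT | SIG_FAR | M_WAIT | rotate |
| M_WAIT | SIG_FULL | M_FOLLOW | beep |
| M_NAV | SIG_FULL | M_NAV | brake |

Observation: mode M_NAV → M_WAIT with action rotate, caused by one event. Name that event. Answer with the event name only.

SIG_FAR

try SIG_FAR: (M_NAV, SIG_FAR) → (M_WAIT, rotate)  ← matches
try SIG_NEAR: (M_NAV, SIG_NEAR) → (M_NAV, open_gripper)
try SIG_FULL: (M_NAV, SIG_FULL) → (M_NAV, brake)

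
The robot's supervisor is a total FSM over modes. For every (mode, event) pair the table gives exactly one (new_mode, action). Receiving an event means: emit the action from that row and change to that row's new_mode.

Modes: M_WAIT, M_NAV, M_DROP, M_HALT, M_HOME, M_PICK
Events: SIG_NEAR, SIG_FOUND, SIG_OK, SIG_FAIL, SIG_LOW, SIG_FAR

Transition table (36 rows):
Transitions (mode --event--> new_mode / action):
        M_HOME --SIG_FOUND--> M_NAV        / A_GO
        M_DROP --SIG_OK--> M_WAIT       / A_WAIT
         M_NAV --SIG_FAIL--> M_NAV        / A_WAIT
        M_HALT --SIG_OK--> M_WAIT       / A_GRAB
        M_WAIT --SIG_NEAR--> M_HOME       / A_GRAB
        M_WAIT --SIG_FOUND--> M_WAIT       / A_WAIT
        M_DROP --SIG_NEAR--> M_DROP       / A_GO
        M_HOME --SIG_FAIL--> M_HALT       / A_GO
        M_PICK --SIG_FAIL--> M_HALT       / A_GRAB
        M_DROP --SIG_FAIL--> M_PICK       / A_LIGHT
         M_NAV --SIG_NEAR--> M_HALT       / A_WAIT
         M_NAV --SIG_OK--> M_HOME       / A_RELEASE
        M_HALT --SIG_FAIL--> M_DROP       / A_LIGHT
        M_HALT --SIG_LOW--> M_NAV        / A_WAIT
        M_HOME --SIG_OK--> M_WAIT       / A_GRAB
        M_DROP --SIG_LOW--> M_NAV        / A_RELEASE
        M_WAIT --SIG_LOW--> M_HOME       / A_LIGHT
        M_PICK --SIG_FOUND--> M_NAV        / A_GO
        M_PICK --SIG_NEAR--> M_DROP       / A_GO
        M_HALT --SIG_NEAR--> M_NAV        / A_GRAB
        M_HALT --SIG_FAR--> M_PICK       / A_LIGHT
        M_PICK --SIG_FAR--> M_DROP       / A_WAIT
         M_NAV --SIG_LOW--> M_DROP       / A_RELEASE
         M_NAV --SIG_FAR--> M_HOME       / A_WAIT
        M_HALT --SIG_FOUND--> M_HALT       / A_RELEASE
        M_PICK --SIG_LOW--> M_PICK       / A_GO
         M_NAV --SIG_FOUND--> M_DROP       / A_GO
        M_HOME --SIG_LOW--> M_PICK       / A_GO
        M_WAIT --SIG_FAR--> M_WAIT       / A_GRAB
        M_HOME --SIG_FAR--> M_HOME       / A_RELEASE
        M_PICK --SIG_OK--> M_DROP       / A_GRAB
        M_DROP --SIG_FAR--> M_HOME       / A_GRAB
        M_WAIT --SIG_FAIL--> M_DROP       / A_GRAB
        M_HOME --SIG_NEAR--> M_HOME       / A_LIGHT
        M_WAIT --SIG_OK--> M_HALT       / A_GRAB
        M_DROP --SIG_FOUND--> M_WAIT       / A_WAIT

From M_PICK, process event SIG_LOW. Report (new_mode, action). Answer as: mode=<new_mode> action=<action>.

mode=M_PICK action=A_GO

current mode = M_PICK; filter table to that mode:
  (M_PICK, SIG_FAIL) → (M_HALT, A_GRAB)
  (M_PICK, SIG_FOUND) → (M_NAV, A_GO)
  (M_PICK, SIG_NEAR) → (M_DROP, A_GO)
  (M_PICK, SIG_FAR) → (M_DROP, A_WAIT)
  (M_PICK, SIG_LOW) → (M_PICK, A_GO)  ← event matches
  (M_PICK, SIG_OK) → (M_DROP, A_GRAB)
event = SIG_LOW selects (M_PICK, A_GO)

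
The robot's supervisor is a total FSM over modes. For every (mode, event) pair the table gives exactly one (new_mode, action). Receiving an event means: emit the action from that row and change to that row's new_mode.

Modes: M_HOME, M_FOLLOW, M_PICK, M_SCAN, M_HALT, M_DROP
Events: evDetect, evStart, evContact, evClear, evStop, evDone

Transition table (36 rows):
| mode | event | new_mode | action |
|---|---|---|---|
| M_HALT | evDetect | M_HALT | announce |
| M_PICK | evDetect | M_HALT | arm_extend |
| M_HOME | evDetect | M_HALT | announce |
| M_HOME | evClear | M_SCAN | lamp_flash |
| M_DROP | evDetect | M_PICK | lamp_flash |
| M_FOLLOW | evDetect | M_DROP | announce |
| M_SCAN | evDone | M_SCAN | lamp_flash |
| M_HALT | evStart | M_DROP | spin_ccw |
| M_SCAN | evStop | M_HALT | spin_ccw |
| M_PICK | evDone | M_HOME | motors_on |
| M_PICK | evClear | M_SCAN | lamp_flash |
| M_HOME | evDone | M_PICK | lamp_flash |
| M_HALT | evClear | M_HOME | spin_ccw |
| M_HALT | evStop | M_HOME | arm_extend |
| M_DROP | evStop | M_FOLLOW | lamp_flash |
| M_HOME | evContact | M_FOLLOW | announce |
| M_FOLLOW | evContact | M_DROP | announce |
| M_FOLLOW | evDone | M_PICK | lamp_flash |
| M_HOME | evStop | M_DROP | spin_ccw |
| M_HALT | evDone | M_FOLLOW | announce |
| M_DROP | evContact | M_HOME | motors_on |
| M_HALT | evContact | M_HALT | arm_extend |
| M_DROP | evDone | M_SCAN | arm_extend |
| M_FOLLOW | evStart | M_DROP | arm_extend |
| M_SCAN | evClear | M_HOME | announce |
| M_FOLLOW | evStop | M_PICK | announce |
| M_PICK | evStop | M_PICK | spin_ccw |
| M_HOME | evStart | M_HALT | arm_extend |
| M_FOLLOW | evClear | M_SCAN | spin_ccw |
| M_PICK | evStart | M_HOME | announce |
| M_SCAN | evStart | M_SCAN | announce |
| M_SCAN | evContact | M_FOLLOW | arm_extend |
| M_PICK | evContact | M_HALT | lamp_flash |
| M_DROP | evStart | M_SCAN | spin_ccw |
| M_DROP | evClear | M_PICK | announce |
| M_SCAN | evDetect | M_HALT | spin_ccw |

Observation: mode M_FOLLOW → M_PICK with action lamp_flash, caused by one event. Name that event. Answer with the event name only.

try evDetect: (M_FOLLOW, evDetect) → (M_DROP, announce)
try evStart: (M_FOLLOW, evStart) → (M_DROP, arm_extend)
try evContact: (M_FOLLOW, evContact) → (M_DROP, announce)
try evClear: (M_FOLLOW, evClear) → (M_SCAN, spin_ccw)
try evStop: (M_FOLLOW, evStop) → (M_PICK, announce)
try evDone: (M_FOLLOW, evDone) → (M_PICK, lamp_flash)  ← matches

evDone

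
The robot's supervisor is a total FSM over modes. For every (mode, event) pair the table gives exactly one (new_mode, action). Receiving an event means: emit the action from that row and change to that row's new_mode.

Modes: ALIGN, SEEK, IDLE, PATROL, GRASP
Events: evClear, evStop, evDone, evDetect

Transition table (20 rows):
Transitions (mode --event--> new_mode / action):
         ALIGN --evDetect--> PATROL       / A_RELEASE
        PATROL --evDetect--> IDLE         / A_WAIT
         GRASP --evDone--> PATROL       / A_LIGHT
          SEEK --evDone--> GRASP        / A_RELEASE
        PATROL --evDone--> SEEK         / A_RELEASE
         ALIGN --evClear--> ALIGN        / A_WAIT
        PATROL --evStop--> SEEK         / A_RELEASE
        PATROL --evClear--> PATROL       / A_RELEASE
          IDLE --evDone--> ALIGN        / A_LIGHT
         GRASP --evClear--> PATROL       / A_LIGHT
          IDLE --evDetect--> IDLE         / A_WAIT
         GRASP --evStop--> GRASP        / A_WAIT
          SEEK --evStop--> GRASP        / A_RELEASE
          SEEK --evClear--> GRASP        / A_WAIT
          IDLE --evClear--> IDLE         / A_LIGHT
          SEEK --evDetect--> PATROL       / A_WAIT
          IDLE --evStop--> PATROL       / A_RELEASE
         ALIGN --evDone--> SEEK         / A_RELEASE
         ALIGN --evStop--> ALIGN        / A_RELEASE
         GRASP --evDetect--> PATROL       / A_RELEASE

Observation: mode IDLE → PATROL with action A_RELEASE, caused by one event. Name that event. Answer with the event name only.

evStop

try evClear: (IDLE, evClear) → (IDLE, A_LIGHT)
try evStop: (IDLE, evStop) → (PATROL, A_RELEASE)  ← matches
try evDone: (IDLE, evDone) → (ALIGN, A_LIGHT)
try evDetect: (IDLE, evDetect) → (IDLE, A_WAIT)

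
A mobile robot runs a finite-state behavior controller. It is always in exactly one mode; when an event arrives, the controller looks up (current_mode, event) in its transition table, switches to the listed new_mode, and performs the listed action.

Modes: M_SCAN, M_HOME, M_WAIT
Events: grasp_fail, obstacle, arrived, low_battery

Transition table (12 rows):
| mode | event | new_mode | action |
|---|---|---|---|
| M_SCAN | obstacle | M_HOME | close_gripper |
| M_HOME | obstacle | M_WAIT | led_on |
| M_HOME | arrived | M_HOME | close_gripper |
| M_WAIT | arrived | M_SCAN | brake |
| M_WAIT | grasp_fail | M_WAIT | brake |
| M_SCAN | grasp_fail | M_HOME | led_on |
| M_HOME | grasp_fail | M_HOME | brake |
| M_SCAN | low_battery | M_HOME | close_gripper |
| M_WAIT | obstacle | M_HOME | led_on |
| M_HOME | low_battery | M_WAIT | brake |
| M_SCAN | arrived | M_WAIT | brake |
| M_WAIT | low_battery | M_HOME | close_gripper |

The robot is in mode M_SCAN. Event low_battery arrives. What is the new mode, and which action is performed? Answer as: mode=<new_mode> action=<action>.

mode=M_HOME action=close_gripper

current mode = M_SCAN; filter table to that mode:
  (M_SCAN, obstacle) → (M_HOME, close_gripper)
  (M_SCAN, grasp_fail) → (M_HOME, led_on)
  (M_SCAN, low_battery) → (M_HOME, close_gripper)  ← event matches
  (M_SCAN, arrived) → (M_WAIT, brake)
event = low_battery selects (M_HOME, close_gripper)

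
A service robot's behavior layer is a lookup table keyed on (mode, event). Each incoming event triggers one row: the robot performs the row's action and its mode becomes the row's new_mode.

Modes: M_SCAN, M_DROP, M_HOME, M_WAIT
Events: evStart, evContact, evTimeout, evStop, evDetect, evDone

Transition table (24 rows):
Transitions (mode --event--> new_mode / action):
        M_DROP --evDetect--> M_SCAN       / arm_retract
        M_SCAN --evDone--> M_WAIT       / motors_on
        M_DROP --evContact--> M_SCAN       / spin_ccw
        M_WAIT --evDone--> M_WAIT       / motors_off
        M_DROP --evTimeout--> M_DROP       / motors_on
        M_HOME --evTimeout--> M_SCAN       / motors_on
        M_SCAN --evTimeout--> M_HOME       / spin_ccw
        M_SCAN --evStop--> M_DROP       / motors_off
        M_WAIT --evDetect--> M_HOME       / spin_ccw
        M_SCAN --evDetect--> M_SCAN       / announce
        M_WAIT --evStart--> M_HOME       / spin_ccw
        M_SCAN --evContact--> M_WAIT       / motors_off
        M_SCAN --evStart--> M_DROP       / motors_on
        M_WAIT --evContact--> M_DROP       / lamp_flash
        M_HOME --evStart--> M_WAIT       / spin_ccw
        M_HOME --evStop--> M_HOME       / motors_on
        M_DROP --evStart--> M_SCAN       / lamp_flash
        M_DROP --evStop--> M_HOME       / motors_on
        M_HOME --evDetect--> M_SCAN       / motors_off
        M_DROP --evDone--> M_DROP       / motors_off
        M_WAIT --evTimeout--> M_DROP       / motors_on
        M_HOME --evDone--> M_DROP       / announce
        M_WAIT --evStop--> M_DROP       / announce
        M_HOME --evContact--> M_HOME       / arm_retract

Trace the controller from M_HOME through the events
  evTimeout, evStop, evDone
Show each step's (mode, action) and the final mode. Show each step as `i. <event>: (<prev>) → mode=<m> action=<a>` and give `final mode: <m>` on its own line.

1. evTimeout: (M_HOME) → mode=M_SCAN action=motors_on
2. evStop: (M_SCAN) → mode=M_DROP action=motors_off
3. evDone: (M_DROP) → mode=M_DROP action=motors_off

final mode: M_DROP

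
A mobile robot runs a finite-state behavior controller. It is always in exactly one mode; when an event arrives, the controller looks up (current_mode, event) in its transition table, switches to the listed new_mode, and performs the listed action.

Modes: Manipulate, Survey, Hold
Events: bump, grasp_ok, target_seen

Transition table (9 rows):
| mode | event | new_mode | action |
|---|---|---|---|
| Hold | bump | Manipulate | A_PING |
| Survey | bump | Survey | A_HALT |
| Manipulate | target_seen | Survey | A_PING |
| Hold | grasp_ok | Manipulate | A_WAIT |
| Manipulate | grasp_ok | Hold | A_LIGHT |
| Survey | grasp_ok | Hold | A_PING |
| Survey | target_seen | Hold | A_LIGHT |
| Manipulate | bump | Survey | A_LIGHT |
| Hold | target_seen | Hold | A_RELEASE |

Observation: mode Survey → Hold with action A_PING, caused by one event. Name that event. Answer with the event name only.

grasp_ok

try bump: (Survey, bump) → (Survey, A_HALT)
try grasp_ok: (Survey, grasp_ok) → (Hold, A_PING)  ← matches
try target_seen: (Survey, target_seen) → (Hold, A_LIGHT)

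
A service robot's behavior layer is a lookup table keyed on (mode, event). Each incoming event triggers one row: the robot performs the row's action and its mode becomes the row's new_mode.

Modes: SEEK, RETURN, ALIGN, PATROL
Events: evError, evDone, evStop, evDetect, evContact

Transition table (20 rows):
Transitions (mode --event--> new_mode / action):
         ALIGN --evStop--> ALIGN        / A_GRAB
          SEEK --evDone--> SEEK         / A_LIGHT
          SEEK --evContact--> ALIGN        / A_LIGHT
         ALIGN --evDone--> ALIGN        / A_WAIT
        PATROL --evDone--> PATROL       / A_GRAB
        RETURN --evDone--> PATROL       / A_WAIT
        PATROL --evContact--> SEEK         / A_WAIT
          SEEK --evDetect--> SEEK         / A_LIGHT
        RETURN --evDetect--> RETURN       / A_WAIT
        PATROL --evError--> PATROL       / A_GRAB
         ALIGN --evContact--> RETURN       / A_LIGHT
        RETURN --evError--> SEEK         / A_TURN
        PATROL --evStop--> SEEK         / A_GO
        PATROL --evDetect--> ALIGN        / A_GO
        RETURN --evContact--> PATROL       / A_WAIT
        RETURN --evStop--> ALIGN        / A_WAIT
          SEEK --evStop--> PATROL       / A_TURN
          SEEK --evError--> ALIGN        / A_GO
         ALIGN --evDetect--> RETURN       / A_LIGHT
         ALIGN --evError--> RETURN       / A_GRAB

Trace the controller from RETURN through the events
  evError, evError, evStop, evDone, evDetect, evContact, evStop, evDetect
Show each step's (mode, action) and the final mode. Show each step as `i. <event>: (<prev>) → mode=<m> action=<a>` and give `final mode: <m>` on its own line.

final mode: SEEK

1. evError: (RETURN) → mode=SEEK action=A_TURN
2. evError: (SEEK) → mode=ALIGN action=A_GO
3. evStop: (ALIGN) → mode=ALIGN action=A_GRAB
4. evDone: (ALIGN) → mode=ALIGN action=A_WAIT
5. evDetect: (ALIGN) → mode=RETURN action=A_LIGHT
6. evContact: (RETURN) → mode=PATROL action=A_WAIT
7. evStop: (PATROL) → mode=SEEK action=A_GO
8. evDetect: (SEEK) → mode=SEEK action=A_LIGHT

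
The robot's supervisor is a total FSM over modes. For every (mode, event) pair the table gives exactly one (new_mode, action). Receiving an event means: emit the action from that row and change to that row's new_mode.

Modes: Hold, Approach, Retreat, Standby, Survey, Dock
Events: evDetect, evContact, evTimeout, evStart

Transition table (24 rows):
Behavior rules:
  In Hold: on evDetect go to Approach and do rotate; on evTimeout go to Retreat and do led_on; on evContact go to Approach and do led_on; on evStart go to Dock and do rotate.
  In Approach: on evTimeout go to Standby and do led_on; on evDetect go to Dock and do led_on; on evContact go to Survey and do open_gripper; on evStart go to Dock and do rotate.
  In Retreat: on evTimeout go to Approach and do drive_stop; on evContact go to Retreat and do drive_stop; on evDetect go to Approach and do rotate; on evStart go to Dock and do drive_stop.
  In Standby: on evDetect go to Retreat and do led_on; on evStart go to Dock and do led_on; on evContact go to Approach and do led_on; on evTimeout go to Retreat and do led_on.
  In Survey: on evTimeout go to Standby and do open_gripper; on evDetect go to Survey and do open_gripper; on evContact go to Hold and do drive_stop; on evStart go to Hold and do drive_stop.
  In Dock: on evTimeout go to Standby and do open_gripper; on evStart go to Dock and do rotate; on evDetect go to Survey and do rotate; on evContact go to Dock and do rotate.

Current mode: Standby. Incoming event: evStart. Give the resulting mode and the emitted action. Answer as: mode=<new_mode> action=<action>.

current mode = Standby; filter table to that mode:
  (Standby, evDetect) → (Retreat, led_on)
  (Standby, evStart) → (Dock, led_on)  ← event matches
  (Standby, evContact) → (Approach, led_on)
  (Standby, evTimeout) → (Retreat, led_on)
event = evStart selects (Dock, led_on)

mode=Dock action=led_on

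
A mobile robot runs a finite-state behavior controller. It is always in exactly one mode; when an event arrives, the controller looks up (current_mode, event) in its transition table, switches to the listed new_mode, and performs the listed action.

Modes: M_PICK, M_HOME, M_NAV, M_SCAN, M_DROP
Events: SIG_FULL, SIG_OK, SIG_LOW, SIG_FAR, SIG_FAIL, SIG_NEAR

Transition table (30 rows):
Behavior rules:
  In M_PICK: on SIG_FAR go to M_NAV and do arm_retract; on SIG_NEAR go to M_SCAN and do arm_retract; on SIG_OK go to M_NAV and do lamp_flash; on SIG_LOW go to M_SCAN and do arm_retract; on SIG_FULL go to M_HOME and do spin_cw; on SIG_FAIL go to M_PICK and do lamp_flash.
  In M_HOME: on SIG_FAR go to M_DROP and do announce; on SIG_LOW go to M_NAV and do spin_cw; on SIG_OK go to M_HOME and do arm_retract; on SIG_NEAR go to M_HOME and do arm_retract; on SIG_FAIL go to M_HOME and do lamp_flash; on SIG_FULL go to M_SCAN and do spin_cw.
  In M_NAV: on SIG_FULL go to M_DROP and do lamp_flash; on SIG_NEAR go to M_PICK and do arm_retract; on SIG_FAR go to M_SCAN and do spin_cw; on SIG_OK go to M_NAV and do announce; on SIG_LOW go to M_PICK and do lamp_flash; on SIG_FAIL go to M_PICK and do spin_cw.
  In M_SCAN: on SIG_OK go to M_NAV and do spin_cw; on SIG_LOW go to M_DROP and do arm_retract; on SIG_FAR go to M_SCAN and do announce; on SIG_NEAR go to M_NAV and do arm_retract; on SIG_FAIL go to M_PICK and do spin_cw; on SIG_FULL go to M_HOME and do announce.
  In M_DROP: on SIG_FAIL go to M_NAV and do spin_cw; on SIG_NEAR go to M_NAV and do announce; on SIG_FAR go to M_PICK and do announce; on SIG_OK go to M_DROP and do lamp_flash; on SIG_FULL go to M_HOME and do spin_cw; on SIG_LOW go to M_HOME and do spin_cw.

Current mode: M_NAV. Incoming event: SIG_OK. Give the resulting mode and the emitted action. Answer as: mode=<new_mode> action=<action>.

mode=M_NAV action=announce

current mode = M_NAV; filter table to that mode:
  (M_NAV, SIG_FULL) → (M_DROP, lamp_flash)
  (M_NAV, SIG_NEAR) → (M_PICK, arm_retract)
  (M_NAV, SIG_FAR) → (M_SCAN, spin_cw)
  (M_NAV, SIG_OK) → (M_NAV, announce)  ← event matches
  (M_NAV, SIG_LOW) → (M_PICK, lamp_flash)
  (M_NAV, SIG_FAIL) → (M_PICK, spin_cw)
event = SIG_OK selects (M_NAV, announce)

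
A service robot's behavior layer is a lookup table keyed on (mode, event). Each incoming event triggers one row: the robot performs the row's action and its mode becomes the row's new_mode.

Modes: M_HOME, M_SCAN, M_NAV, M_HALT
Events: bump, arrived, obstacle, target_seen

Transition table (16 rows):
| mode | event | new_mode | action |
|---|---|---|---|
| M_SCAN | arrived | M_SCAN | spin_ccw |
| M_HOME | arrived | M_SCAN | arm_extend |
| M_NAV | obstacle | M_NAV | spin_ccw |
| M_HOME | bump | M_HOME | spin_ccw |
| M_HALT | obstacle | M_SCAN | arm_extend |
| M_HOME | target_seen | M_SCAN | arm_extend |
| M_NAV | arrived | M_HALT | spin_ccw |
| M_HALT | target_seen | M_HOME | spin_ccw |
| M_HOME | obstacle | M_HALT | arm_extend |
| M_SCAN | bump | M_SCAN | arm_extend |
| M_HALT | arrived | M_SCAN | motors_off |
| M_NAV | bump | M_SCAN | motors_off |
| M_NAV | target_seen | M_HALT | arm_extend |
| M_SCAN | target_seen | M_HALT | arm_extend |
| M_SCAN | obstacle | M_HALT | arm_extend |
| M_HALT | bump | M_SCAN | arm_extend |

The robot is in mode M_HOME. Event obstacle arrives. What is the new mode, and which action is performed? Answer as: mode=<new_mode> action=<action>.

mode=M_HALT action=arm_extend

current mode = M_HOME; filter table to that mode:
  (M_HOME, arrived) → (M_SCAN, arm_extend)
  (M_HOME, bump) → (M_HOME, spin_ccw)
  (M_HOME, target_seen) → (M_SCAN, arm_extend)
  (M_HOME, obstacle) → (M_HALT, arm_extend)  ← event matches
event = obstacle selects (M_HALT, arm_extend)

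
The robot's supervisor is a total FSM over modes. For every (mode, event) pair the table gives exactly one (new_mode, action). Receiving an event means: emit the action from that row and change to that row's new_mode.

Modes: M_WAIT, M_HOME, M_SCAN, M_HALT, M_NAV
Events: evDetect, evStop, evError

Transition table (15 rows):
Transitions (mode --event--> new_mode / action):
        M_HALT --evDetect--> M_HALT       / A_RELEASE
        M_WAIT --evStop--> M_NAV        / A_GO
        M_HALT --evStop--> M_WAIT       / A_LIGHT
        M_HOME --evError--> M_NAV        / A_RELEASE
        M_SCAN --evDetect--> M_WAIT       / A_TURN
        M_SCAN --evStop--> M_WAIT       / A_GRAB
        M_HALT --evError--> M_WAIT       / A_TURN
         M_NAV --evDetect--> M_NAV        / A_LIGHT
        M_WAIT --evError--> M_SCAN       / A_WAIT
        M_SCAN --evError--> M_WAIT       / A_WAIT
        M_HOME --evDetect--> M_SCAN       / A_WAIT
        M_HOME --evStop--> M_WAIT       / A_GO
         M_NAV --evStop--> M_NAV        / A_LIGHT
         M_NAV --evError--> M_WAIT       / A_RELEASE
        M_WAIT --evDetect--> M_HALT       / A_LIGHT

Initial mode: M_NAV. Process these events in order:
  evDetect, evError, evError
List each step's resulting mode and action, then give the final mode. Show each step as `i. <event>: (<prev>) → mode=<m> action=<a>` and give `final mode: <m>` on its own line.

final mode: M_SCAN

1. evDetect: (M_NAV) → mode=M_NAV action=A_LIGHT
2. evError: (M_NAV) → mode=M_WAIT action=A_RELEASE
3. evError: (M_WAIT) → mode=M_SCAN action=A_WAIT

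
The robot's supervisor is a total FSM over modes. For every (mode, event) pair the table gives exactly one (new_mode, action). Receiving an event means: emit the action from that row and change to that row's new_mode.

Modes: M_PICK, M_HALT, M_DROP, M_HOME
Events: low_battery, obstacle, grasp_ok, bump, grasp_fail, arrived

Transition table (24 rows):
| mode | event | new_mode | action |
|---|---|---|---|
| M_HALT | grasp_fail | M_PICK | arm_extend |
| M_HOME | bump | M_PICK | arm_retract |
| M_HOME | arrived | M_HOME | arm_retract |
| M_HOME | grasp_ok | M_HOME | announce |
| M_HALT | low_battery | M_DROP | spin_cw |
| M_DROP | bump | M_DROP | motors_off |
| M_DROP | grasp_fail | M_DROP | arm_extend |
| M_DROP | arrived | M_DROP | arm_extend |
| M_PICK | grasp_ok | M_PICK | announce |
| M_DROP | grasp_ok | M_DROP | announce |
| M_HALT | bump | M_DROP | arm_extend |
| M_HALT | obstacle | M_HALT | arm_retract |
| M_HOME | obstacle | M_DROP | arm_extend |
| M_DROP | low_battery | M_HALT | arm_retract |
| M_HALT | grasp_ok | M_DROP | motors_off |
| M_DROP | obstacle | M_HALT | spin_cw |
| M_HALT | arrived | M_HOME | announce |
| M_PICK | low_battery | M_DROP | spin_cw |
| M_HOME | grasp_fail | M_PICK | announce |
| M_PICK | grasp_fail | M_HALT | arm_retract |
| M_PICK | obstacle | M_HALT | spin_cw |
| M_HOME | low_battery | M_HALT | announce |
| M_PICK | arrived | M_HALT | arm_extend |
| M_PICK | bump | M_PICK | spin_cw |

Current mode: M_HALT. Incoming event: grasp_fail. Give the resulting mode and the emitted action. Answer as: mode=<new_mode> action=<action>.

current mode = M_HALT; filter table to that mode:
  (M_HALT, grasp_fail) → (M_PICK, arm_extend)  ← event matches
  (M_HALT, low_battery) → (M_DROP, spin_cw)
  (M_HALT, bump) → (M_DROP, arm_extend)
  (M_HALT, obstacle) → (M_HALT, arm_retract)
  (M_HALT, grasp_ok) → (M_DROP, motors_off)
  (M_HALT, arrived) → (M_HOME, announce)
event = grasp_fail selects (M_PICK, arm_extend)

mode=M_PICK action=arm_extend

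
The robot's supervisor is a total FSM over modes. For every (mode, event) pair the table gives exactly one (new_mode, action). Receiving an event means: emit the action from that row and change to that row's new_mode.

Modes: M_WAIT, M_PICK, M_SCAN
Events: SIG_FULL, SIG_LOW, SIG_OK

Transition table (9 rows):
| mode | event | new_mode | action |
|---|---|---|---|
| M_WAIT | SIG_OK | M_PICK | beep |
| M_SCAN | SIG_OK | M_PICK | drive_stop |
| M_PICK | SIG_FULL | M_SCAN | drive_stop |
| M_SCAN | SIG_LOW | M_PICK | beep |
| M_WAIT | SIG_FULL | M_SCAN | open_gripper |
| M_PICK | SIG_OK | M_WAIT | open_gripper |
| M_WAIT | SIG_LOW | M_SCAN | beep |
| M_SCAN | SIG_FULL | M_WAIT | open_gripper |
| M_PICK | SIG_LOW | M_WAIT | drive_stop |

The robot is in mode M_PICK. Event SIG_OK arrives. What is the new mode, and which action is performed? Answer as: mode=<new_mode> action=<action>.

current mode = M_PICK; filter table to that mode:
  (M_PICK, SIG_FULL) → (M_SCAN, drive_stop)
  (M_PICK, SIG_OK) → (M_WAIT, open_gripper)  ← event matches
  (M_PICK, SIG_LOW) → (M_WAIT, drive_stop)
event = SIG_OK selects (M_WAIT, open_gripper)

mode=M_WAIT action=open_gripper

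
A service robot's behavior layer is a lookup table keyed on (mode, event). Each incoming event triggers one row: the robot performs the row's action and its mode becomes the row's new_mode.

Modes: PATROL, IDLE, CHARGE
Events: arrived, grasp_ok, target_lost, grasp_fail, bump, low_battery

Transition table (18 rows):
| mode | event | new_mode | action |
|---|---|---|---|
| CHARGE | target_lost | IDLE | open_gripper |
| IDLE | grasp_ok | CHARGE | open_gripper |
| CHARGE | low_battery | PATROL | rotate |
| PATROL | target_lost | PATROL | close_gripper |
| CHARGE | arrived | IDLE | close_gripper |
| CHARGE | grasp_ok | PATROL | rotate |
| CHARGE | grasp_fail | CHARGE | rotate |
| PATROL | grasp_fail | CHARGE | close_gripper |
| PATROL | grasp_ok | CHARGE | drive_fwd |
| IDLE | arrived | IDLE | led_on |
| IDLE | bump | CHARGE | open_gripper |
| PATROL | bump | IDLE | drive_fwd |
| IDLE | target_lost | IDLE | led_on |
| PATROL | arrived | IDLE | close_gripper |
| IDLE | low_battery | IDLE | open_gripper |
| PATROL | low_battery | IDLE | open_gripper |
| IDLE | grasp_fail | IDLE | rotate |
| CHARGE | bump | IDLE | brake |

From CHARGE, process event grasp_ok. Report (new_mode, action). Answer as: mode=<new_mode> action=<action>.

mode=PATROL action=rotate

current mode = CHARGE; filter table to that mode:
  (CHARGE, target_lost) → (IDLE, open_gripper)
  (CHARGE, low_battery) → (PATROL, rotate)
  (CHARGE, arrived) → (IDLE, close_gripper)
  (CHARGE, grasp_ok) → (PATROL, rotate)  ← event matches
  (CHARGE, grasp_fail) → (CHARGE, rotate)
  (CHARGE, bump) → (IDLE, brake)
event = grasp_ok selects (PATROL, rotate)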